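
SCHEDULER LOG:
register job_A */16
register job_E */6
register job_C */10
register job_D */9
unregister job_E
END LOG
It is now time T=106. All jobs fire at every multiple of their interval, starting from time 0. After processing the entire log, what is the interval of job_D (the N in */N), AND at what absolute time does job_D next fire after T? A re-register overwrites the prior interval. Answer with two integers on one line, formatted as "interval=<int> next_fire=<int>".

Op 1: register job_A */16 -> active={job_A:*/16}
Op 2: register job_E */6 -> active={job_A:*/16, job_E:*/6}
Op 3: register job_C */10 -> active={job_A:*/16, job_C:*/10, job_E:*/6}
Op 4: register job_D */9 -> active={job_A:*/16, job_C:*/10, job_D:*/9, job_E:*/6}
Op 5: unregister job_E -> active={job_A:*/16, job_C:*/10, job_D:*/9}
Final interval of job_D = 9
Next fire of job_D after T=106: (106//9+1)*9 = 108

Answer: interval=9 next_fire=108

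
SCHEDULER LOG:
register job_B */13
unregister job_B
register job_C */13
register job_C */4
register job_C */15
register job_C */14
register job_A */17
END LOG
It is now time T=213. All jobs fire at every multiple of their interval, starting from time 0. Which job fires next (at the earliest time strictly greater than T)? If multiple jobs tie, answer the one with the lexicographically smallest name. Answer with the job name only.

Answer: job_A

Derivation:
Op 1: register job_B */13 -> active={job_B:*/13}
Op 2: unregister job_B -> active={}
Op 3: register job_C */13 -> active={job_C:*/13}
Op 4: register job_C */4 -> active={job_C:*/4}
Op 5: register job_C */15 -> active={job_C:*/15}
Op 6: register job_C */14 -> active={job_C:*/14}
Op 7: register job_A */17 -> active={job_A:*/17, job_C:*/14}
  job_A: interval 17, next fire after T=213 is 221
  job_C: interval 14, next fire after T=213 is 224
Earliest = 221, winner (lex tiebreak) = job_A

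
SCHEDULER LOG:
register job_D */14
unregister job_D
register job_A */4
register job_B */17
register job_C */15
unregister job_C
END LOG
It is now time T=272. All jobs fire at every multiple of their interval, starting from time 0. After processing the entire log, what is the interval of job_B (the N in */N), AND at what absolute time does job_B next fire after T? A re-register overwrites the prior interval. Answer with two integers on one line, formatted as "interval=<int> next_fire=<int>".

Op 1: register job_D */14 -> active={job_D:*/14}
Op 2: unregister job_D -> active={}
Op 3: register job_A */4 -> active={job_A:*/4}
Op 4: register job_B */17 -> active={job_A:*/4, job_B:*/17}
Op 5: register job_C */15 -> active={job_A:*/4, job_B:*/17, job_C:*/15}
Op 6: unregister job_C -> active={job_A:*/4, job_B:*/17}
Final interval of job_B = 17
Next fire of job_B after T=272: (272//17+1)*17 = 289

Answer: interval=17 next_fire=289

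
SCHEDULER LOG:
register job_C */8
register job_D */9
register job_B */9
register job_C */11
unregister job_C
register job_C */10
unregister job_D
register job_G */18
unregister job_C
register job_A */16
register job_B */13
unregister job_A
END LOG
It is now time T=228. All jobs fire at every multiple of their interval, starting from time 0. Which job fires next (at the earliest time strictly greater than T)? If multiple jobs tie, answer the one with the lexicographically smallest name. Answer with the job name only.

Answer: job_B

Derivation:
Op 1: register job_C */8 -> active={job_C:*/8}
Op 2: register job_D */9 -> active={job_C:*/8, job_D:*/9}
Op 3: register job_B */9 -> active={job_B:*/9, job_C:*/8, job_D:*/9}
Op 4: register job_C */11 -> active={job_B:*/9, job_C:*/11, job_D:*/9}
Op 5: unregister job_C -> active={job_B:*/9, job_D:*/9}
Op 6: register job_C */10 -> active={job_B:*/9, job_C:*/10, job_D:*/9}
Op 7: unregister job_D -> active={job_B:*/9, job_C:*/10}
Op 8: register job_G */18 -> active={job_B:*/9, job_C:*/10, job_G:*/18}
Op 9: unregister job_C -> active={job_B:*/9, job_G:*/18}
Op 10: register job_A */16 -> active={job_A:*/16, job_B:*/9, job_G:*/18}
Op 11: register job_B */13 -> active={job_A:*/16, job_B:*/13, job_G:*/18}
Op 12: unregister job_A -> active={job_B:*/13, job_G:*/18}
  job_B: interval 13, next fire after T=228 is 234
  job_G: interval 18, next fire after T=228 is 234
Earliest = 234, winner (lex tiebreak) = job_B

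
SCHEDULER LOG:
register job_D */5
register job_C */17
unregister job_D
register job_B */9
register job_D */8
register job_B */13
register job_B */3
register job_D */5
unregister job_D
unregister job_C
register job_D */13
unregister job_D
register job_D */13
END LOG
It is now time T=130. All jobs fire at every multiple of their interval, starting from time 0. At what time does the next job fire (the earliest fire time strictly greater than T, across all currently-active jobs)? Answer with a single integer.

Op 1: register job_D */5 -> active={job_D:*/5}
Op 2: register job_C */17 -> active={job_C:*/17, job_D:*/5}
Op 3: unregister job_D -> active={job_C:*/17}
Op 4: register job_B */9 -> active={job_B:*/9, job_C:*/17}
Op 5: register job_D */8 -> active={job_B:*/9, job_C:*/17, job_D:*/8}
Op 6: register job_B */13 -> active={job_B:*/13, job_C:*/17, job_D:*/8}
Op 7: register job_B */3 -> active={job_B:*/3, job_C:*/17, job_D:*/8}
Op 8: register job_D */5 -> active={job_B:*/3, job_C:*/17, job_D:*/5}
Op 9: unregister job_D -> active={job_B:*/3, job_C:*/17}
Op 10: unregister job_C -> active={job_B:*/3}
Op 11: register job_D */13 -> active={job_B:*/3, job_D:*/13}
Op 12: unregister job_D -> active={job_B:*/3}
Op 13: register job_D */13 -> active={job_B:*/3, job_D:*/13}
  job_B: interval 3, next fire after T=130 is 132
  job_D: interval 13, next fire after T=130 is 143
Earliest fire time = 132 (job job_B)

Answer: 132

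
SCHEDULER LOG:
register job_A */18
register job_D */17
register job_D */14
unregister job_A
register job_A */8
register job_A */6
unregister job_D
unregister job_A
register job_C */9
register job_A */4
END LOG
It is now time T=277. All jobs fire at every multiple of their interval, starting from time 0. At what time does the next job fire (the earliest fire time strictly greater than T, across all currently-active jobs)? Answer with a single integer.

Answer: 279

Derivation:
Op 1: register job_A */18 -> active={job_A:*/18}
Op 2: register job_D */17 -> active={job_A:*/18, job_D:*/17}
Op 3: register job_D */14 -> active={job_A:*/18, job_D:*/14}
Op 4: unregister job_A -> active={job_D:*/14}
Op 5: register job_A */8 -> active={job_A:*/8, job_D:*/14}
Op 6: register job_A */6 -> active={job_A:*/6, job_D:*/14}
Op 7: unregister job_D -> active={job_A:*/6}
Op 8: unregister job_A -> active={}
Op 9: register job_C */9 -> active={job_C:*/9}
Op 10: register job_A */4 -> active={job_A:*/4, job_C:*/9}
  job_A: interval 4, next fire after T=277 is 280
  job_C: interval 9, next fire after T=277 is 279
Earliest fire time = 279 (job job_C)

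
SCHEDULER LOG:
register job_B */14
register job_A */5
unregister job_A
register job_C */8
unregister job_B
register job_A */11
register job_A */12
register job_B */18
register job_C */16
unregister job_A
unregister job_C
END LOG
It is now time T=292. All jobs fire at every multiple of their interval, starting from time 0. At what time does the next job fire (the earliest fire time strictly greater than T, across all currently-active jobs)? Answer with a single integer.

Op 1: register job_B */14 -> active={job_B:*/14}
Op 2: register job_A */5 -> active={job_A:*/5, job_B:*/14}
Op 3: unregister job_A -> active={job_B:*/14}
Op 4: register job_C */8 -> active={job_B:*/14, job_C:*/8}
Op 5: unregister job_B -> active={job_C:*/8}
Op 6: register job_A */11 -> active={job_A:*/11, job_C:*/8}
Op 7: register job_A */12 -> active={job_A:*/12, job_C:*/8}
Op 8: register job_B */18 -> active={job_A:*/12, job_B:*/18, job_C:*/8}
Op 9: register job_C */16 -> active={job_A:*/12, job_B:*/18, job_C:*/16}
Op 10: unregister job_A -> active={job_B:*/18, job_C:*/16}
Op 11: unregister job_C -> active={job_B:*/18}
  job_B: interval 18, next fire after T=292 is 306
Earliest fire time = 306 (job job_B)

Answer: 306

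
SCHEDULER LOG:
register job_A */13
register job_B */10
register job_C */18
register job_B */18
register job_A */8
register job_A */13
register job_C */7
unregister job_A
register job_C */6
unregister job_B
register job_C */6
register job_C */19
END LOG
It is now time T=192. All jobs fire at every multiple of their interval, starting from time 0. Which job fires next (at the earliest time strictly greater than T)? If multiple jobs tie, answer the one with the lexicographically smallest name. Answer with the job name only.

Answer: job_C

Derivation:
Op 1: register job_A */13 -> active={job_A:*/13}
Op 2: register job_B */10 -> active={job_A:*/13, job_B:*/10}
Op 3: register job_C */18 -> active={job_A:*/13, job_B:*/10, job_C:*/18}
Op 4: register job_B */18 -> active={job_A:*/13, job_B:*/18, job_C:*/18}
Op 5: register job_A */8 -> active={job_A:*/8, job_B:*/18, job_C:*/18}
Op 6: register job_A */13 -> active={job_A:*/13, job_B:*/18, job_C:*/18}
Op 7: register job_C */7 -> active={job_A:*/13, job_B:*/18, job_C:*/7}
Op 8: unregister job_A -> active={job_B:*/18, job_C:*/7}
Op 9: register job_C */6 -> active={job_B:*/18, job_C:*/6}
Op 10: unregister job_B -> active={job_C:*/6}
Op 11: register job_C */6 -> active={job_C:*/6}
Op 12: register job_C */19 -> active={job_C:*/19}
  job_C: interval 19, next fire after T=192 is 209
Earliest = 209, winner (lex tiebreak) = job_C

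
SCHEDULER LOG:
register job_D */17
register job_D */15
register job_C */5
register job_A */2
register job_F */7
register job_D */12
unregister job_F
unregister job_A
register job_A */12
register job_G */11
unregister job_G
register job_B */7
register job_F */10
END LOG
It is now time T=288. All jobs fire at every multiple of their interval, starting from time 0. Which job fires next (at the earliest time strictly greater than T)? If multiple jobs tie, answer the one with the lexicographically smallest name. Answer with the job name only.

Op 1: register job_D */17 -> active={job_D:*/17}
Op 2: register job_D */15 -> active={job_D:*/15}
Op 3: register job_C */5 -> active={job_C:*/5, job_D:*/15}
Op 4: register job_A */2 -> active={job_A:*/2, job_C:*/5, job_D:*/15}
Op 5: register job_F */7 -> active={job_A:*/2, job_C:*/5, job_D:*/15, job_F:*/7}
Op 6: register job_D */12 -> active={job_A:*/2, job_C:*/5, job_D:*/12, job_F:*/7}
Op 7: unregister job_F -> active={job_A:*/2, job_C:*/5, job_D:*/12}
Op 8: unregister job_A -> active={job_C:*/5, job_D:*/12}
Op 9: register job_A */12 -> active={job_A:*/12, job_C:*/5, job_D:*/12}
Op 10: register job_G */11 -> active={job_A:*/12, job_C:*/5, job_D:*/12, job_G:*/11}
Op 11: unregister job_G -> active={job_A:*/12, job_C:*/5, job_D:*/12}
Op 12: register job_B */7 -> active={job_A:*/12, job_B:*/7, job_C:*/5, job_D:*/12}
Op 13: register job_F */10 -> active={job_A:*/12, job_B:*/7, job_C:*/5, job_D:*/12, job_F:*/10}
  job_A: interval 12, next fire after T=288 is 300
  job_B: interval 7, next fire after T=288 is 294
  job_C: interval 5, next fire after T=288 is 290
  job_D: interval 12, next fire after T=288 is 300
  job_F: interval 10, next fire after T=288 is 290
Earliest = 290, winner (lex tiebreak) = job_C

Answer: job_C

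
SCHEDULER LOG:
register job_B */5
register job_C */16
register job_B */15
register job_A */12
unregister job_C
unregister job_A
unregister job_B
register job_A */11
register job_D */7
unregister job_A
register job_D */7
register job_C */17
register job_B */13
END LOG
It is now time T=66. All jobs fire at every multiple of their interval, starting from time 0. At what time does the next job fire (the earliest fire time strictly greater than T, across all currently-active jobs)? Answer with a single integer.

Op 1: register job_B */5 -> active={job_B:*/5}
Op 2: register job_C */16 -> active={job_B:*/5, job_C:*/16}
Op 3: register job_B */15 -> active={job_B:*/15, job_C:*/16}
Op 4: register job_A */12 -> active={job_A:*/12, job_B:*/15, job_C:*/16}
Op 5: unregister job_C -> active={job_A:*/12, job_B:*/15}
Op 6: unregister job_A -> active={job_B:*/15}
Op 7: unregister job_B -> active={}
Op 8: register job_A */11 -> active={job_A:*/11}
Op 9: register job_D */7 -> active={job_A:*/11, job_D:*/7}
Op 10: unregister job_A -> active={job_D:*/7}
Op 11: register job_D */7 -> active={job_D:*/7}
Op 12: register job_C */17 -> active={job_C:*/17, job_D:*/7}
Op 13: register job_B */13 -> active={job_B:*/13, job_C:*/17, job_D:*/7}
  job_B: interval 13, next fire after T=66 is 78
  job_C: interval 17, next fire after T=66 is 68
  job_D: interval 7, next fire after T=66 is 70
Earliest fire time = 68 (job job_C)

Answer: 68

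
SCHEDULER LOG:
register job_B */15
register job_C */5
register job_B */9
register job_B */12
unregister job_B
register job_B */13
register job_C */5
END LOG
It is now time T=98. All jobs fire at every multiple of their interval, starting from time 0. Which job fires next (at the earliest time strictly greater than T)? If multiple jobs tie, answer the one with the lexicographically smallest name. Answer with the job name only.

Op 1: register job_B */15 -> active={job_B:*/15}
Op 2: register job_C */5 -> active={job_B:*/15, job_C:*/5}
Op 3: register job_B */9 -> active={job_B:*/9, job_C:*/5}
Op 4: register job_B */12 -> active={job_B:*/12, job_C:*/5}
Op 5: unregister job_B -> active={job_C:*/5}
Op 6: register job_B */13 -> active={job_B:*/13, job_C:*/5}
Op 7: register job_C */5 -> active={job_B:*/13, job_C:*/5}
  job_B: interval 13, next fire after T=98 is 104
  job_C: interval 5, next fire after T=98 is 100
Earliest = 100, winner (lex tiebreak) = job_C

Answer: job_C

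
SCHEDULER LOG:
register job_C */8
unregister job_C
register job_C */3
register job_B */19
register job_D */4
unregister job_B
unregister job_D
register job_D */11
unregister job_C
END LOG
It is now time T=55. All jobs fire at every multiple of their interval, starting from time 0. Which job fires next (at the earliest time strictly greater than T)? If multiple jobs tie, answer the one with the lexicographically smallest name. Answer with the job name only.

Answer: job_D

Derivation:
Op 1: register job_C */8 -> active={job_C:*/8}
Op 2: unregister job_C -> active={}
Op 3: register job_C */3 -> active={job_C:*/3}
Op 4: register job_B */19 -> active={job_B:*/19, job_C:*/3}
Op 5: register job_D */4 -> active={job_B:*/19, job_C:*/3, job_D:*/4}
Op 6: unregister job_B -> active={job_C:*/3, job_D:*/4}
Op 7: unregister job_D -> active={job_C:*/3}
Op 8: register job_D */11 -> active={job_C:*/3, job_D:*/11}
Op 9: unregister job_C -> active={job_D:*/11}
  job_D: interval 11, next fire after T=55 is 66
Earliest = 66, winner (lex tiebreak) = job_D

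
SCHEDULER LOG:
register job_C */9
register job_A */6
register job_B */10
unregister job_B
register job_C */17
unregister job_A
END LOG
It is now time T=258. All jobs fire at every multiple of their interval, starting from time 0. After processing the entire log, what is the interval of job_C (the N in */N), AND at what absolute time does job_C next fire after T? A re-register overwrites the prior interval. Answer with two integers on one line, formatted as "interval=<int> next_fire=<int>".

Op 1: register job_C */9 -> active={job_C:*/9}
Op 2: register job_A */6 -> active={job_A:*/6, job_C:*/9}
Op 3: register job_B */10 -> active={job_A:*/6, job_B:*/10, job_C:*/9}
Op 4: unregister job_B -> active={job_A:*/6, job_C:*/9}
Op 5: register job_C */17 -> active={job_A:*/6, job_C:*/17}
Op 6: unregister job_A -> active={job_C:*/17}
Final interval of job_C = 17
Next fire of job_C after T=258: (258//17+1)*17 = 272

Answer: interval=17 next_fire=272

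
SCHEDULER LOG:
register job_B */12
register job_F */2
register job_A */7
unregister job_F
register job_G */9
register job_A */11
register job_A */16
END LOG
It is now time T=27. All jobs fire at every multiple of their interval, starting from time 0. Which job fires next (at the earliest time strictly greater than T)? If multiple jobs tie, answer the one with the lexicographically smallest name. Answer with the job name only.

Op 1: register job_B */12 -> active={job_B:*/12}
Op 2: register job_F */2 -> active={job_B:*/12, job_F:*/2}
Op 3: register job_A */7 -> active={job_A:*/7, job_B:*/12, job_F:*/2}
Op 4: unregister job_F -> active={job_A:*/7, job_B:*/12}
Op 5: register job_G */9 -> active={job_A:*/7, job_B:*/12, job_G:*/9}
Op 6: register job_A */11 -> active={job_A:*/11, job_B:*/12, job_G:*/9}
Op 7: register job_A */16 -> active={job_A:*/16, job_B:*/12, job_G:*/9}
  job_A: interval 16, next fire after T=27 is 32
  job_B: interval 12, next fire after T=27 is 36
  job_G: interval 9, next fire after T=27 is 36
Earliest = 32, winner (lex tiebreak) = job_A

Answer: job_A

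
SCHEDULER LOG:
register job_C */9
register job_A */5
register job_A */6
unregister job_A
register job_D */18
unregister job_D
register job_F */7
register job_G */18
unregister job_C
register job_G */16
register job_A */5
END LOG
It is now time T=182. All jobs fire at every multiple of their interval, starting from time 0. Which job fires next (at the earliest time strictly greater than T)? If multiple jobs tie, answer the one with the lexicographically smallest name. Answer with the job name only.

Op 1: register job_C */9 -> active={job_C:*/9}
Op 2: register job_A */5 -> active={job_A:*/5, job_C:*/9}
Op 3: register job_A */6 -> active={job_A:*/6, job_C:*/9}
Op 4: unregister job_A -> active={job_C:*/9}
Op 5: register job_D */18 -> active={job_C:*/9, job_D:*/18}
Op 6: unregister job_D -> active={job_C:*/9}
Op 7: register job_F */7 -> active={job_C:*/9, job_F:*/7}
Op 8: register job_G */18 -> active={job_C:*/9, job_F:*/7, job_G:*/18}
Op 9: unregister job_C -> active={job_F:*/7, job_G:*/18}
Op 10: register job_G */16 -> active={job_F:*/7, job_G:*/16}
Op 11: register job_A */5 -> active={job_A:*/5, job_F:*/7, job_G:*/16}
  job_A: interval 5, next fire after T=182 is 185
  job_F: interval 7, next fire after T=182 is 189
  job_G: interval 16, next fire after T=182 is 192
Earliest = 185, winner (lex tiebreak) = job_A

Answer: job_A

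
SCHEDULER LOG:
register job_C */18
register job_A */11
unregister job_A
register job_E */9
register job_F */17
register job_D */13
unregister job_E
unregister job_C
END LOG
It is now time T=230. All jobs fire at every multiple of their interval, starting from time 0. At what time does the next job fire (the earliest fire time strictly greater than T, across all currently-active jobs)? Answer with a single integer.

Op 1: register job_C */18 -> active={job_C:*/18}
Op 2: register job_A */11 -> active={job_A:*/11, job_C:*/18}
Op 3: unregister job_A -> active={job_C:*/18}
Op 4: register job_E */9 -> active={job_C:*/18, job_E:*/9}
Op 5: register job_F */17 -> active={job_C:*/18, job_E:*/9, job_F:*/17}
Op 6: register job_D */13 -> active={job_C:*/18, job_D:*/13, job_E:*/9, job_F:*/17}
Op 7: unregister job_E -> active={job_C:*/18, job_D:*/13, job_F:*/17}
Op 8: unregister job_C -> active={job_D:*/13, job_F:*/17}
  job_D: interval 13, next fire after T=230 is 234
  job_F: interval 17, next fire after T=230 is 238
Earliest fire time = 234 (job job_D)

Answer: 234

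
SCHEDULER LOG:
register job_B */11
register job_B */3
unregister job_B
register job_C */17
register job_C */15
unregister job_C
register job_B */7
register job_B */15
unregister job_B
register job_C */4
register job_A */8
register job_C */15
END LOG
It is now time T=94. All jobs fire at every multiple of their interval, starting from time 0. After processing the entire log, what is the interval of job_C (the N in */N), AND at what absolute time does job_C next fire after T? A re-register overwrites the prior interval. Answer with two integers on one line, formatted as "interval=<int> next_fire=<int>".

Op 1: register job_B */11 -> active={job_B:*/11}
Op 2: register job_B */3 -> active={job_B:*/3}
Op 3: unregister job_B -> active={}
Op 4: register job_C */17 -> active={job_C:*/17}
Op 5: register job_C */15 -> active={job_C:*/15}
Op 6: unregister job_C -> active={}
Op 7: register job_B */7 -> active={job_B:*/7}
Op 8: register job_B */15 -> active={job_B:*/15}
Op 9: unregister job_B -> active={}
Op 10: register job_C */4 -> active={job_C:*/4}
Op 11: register job_A */8 -> active={job_A:*/8, job_C:*/4}
Op 12: register job_C */15 -> active={job_A:*/8, job_C:*/15}
Final interval of job_C = 15
Next fire of job_C after T=94: (94//15+1)*15 = 105

Answer: interval=15 next_fire=105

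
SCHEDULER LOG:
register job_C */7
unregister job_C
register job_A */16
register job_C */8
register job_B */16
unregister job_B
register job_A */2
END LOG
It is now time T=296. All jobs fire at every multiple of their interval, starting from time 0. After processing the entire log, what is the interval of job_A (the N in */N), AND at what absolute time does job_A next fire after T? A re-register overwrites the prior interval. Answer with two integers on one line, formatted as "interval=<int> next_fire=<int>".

Answer: interval=2 next_fire=298

Derivation:
Op 1: register job_C */7 -> active={job_C:*/7}
Op 2: unregister job_C -> active={}
Op 3: register job_A */16 -> active={job_A:*/16}
Op 4: register job_C */8 -> active={job_A:*/16, job_C:*/8}
Op 5: register job_B */16 -> active={job_A:*/16, job_B:*/16, job_C:*/8}
Op 6: unregister job_B -> active={job_A:*/16, job_C:*/8}
Op 7: register job_A */2 -> active={job_A:*/2, job_C:*/8}
Final interval of job_A = 2
Next fire of job_A after T=296: (296//2+1)*2 = 298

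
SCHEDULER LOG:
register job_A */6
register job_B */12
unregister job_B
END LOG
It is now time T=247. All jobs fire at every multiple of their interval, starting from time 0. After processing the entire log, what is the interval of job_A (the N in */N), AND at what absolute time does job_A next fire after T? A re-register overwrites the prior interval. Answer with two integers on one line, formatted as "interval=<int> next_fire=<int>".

Op 1: register job_A */6 -> active={job_A:*/6}
Op 2: register job_B */12 -> active={job_A:*/6, job_B:*/12}
Op 3: unregister job_B -> active={job_A:*/6}
Final interval of job_A = 6
Next fire of job_A after T=247: (247//6+1)*6 = 252

Answer: interval=6 next_fire=252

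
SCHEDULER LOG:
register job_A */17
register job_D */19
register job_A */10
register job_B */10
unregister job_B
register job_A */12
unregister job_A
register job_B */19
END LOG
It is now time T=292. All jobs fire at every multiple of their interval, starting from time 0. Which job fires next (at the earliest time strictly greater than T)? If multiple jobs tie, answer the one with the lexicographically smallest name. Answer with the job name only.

Answer: job_B

Derivation:
Op 1: register job_A */17 -> active={job_A:*/17}
Op 2: register job_D */19 -> active={job_A:*/17, job_D:*/19}
Op 3: register job_A */10 -> active={job_A:*/10, job_D:*/19}
Op 4: register job_B */10 -> active={job_A:*/10, job_B:*/10, job_D:*/19}
Op 5: unregister job_B -> active={job_A:*/10, job_D:*/19}
Op 6: register job_A */12 -> active={job_A:*/12, job_D:*/19}
Op 7: unregister job_A -> active={job_D:*/19}
Op 8: register job_B */19 -> active={job_B:*/19, job_D:*/19}
  job_B: interval 19, next fire after T=292 is 304
  job_D: interval 19, next fire after T=292 is 304
Earliest = 304, winner (lex tiebreak) = job_B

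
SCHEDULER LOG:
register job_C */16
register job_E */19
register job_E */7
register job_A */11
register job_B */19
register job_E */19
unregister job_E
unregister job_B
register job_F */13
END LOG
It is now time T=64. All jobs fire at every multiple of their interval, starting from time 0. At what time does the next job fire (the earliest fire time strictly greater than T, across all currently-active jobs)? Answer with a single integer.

Op 1: register job_C */16 -> active={job_C:*/16}
Op 2: register job_E */19 -> active={job_C:*/16, job_E:*/19}
Op 3: register job_E */7 -> active={job_C:*/16, job_E:*/7}
Op 4: register job_A */11 -> active={job_A:*/11, job_C:*/16, job_E:*/7}
Op 5: register job_B */19 -> active={job_A:*/11, job_B:*/19, job_C:*/16, job_E:*/7}
Op 6: register job_E */19 -> active={job_A:*/11, job_B:*/19, job_C:*/16, job_E:*/19}
Op 7: unregister job_E -> active={job_A:*/11, job_B:*/19, job_C:*/16}
Op 8: unregister job_B -> active={job_A:*/11, job_C:*/16}
Op 9: register job_F */13 -> active={job_A:*/11, job_C:*/16, job_F:*/13}
  job_A: interval 11, next fire after T=64 is 66
  job_C: interval 16, next fire after T=64 is 80
  job_F: interval 13, next fire after T=64 is 65
Earliest fire time = 65 (job job_F)

Answer: 65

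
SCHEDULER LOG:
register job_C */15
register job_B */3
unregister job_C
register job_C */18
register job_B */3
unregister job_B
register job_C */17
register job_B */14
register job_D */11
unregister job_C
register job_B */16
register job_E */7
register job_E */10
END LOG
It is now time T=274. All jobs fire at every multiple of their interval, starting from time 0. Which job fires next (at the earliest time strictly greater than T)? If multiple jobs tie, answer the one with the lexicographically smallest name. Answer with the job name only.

Op 1: register job_C */15 -> active={job_C:*/15}
Op 2: register job_B */3 -> active={job_B:*/3, job_C:*/15}
Op 3: unregister job_C -> active={job_B:*/3}
Op 4: register job_C */18 -> active={job_B:*/3, job_C:*/18}
Op 5: register job_B */3 -> active={job_B:*/3, job_C:*/18}
Op 6: unregister job_B -> active={job_C:*/18}
Op 7: register job_C */17 -> active={job_C:*/17}
Op 8: register job_B */14 -> active={job_B:*/14, job_C:*/17}
Op 9: register job_D */11 -> active={job_B:*/14, job_C:*/17, job_D:*/11}
Op 10: unregister job_C -> active={job_B:*/14, job_D:*/11}
Op 11: register job_B */16 -> active={job_B:*/16, job_D:*/11}
Op 12: register job_E */7 -> active={job_B:*/16, job_D:*/11, job_E:*/7}
Op 13: register job_E */10 -> active={job_B:*/16, job_D:*/11, job_E:*/10}
  job_B: interval 16, next fire after T=274 is 288
  job_D: interval 11, next fire after T=274 is 275
  job_E: interval 10, next fire after T=274 is 280
Earliest = 275, winner (lex tiebreak) = job_D

Answer: job_D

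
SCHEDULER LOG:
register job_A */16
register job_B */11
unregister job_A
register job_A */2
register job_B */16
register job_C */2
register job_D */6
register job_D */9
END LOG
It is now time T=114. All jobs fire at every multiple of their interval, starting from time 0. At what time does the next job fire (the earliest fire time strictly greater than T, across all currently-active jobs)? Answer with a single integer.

Answer: 116

Derivation:
Op 1: register job_A */16 -> active={job_A:*/16}
Op 2: register job_B */11 -> active={job_A:*/16, job_B:*/11}
Op 3: unregister job_A -> active={job_B:*/11}
Op 4: register job_A */2 -> active={job_A:*/2, job_B:*/11}
Op 5: register job_B */16 -> active={job_A:*/2, job_B:*/16}
Op 6: register job_C */2 -> active={job_A:*/2, job_B:*/16, job_C:*/2}
Op 7: register job_D */6 -> active={job_A:*/2, job_B:*/16, job_C:*/2, job_D:*/6}
Op 8: register job_D */9 -> active={job_A:*/2, job_B:*/16, job_C:*/2, job_D:*/9}
  job_A: interval 2, next fire after T=114 is 116
  job_B: interval 16, next fire after T=114 is 128
  job_C: interval 2, next fire after T=114 is 116
  job_D: interval 9, next fire after T=114 is 117
Earliest fire time = 116 (job job_A)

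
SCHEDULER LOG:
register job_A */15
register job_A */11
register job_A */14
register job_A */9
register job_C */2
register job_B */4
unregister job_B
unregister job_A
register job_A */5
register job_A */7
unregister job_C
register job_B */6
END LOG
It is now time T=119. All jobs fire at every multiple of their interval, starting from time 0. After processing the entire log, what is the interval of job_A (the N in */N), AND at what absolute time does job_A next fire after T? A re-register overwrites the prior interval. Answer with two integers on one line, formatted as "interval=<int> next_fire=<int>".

Op 1: register job_A */15 -> active={job_A:*/15}
Op 2: register job_A */11 -> active={job_A:*/11}
Op 3: register job_A */14 -> active={job_A:*/14}
Op 4: register job_A */9 -> active={job_A:*/9}
Op 5: register job_C */2 -> active={job_A:*/9, job_C:*/2}
Op 6: register job_B */4 -> active={job_A:*/9, job_B:*/4, job_C:*/2}
Op 7: unregister job_B -> active={job_A:*/9, job_C:*/2}
Op 8: unregister job_A -> active={job_C:*/2}
Op 9: register job_A */5 -> active={job_A:*/5, job_C:*/2}
Op 10: register job_A */7 -> active={job_A:*/7, job_C:*/2}
Op 11: unregister job_C -> active={job_A:*/7}
Op 12: register job_B */6 -> active={job_A:*/7, job_B:*/6}
Final interval of job_A = 7
Next fire of job_A after T=119: (119//7+1)*7 = 126

Answer: interval=7 next_fire=126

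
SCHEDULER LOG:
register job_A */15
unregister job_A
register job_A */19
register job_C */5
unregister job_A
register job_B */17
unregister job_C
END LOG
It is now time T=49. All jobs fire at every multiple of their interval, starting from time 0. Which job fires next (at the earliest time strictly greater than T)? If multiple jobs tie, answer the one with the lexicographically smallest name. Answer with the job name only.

Answer: job_B

Derivation:
Op 1: register job_A */15 -> active={job_A:*/15}
Op 2: unregister job_A -> active={}
Op 3: register job_A */19 -> active={job_A:*/19}
Op 4: register job_C */5 -> active={job_A:*/19, job_C:*/5}
Op 5: unregister job_A -> active={job_C:*/5}
Op 6: register job_B */17 -> active={job_B:*/17, job_C:*/5}
Op 7: unregister job_C -> active={job_B:*/17}
  job_B: interval 17, next fire after T=49 is 51
Earliest = 51, winner (lex tiebreak) = job_B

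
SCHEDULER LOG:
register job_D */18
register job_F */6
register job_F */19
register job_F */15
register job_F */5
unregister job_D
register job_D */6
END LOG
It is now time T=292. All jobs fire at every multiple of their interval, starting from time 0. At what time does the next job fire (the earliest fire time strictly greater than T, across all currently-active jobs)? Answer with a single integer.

Answer: 294

Derivation:
Op 1: register job_D */18 -> active={job_D:*/18}
Op 2: register job_F */6 -> active={job_D:*/18, job_F:*/6}
Op 3: register job_F */19 -> active={job_D:*/18, job_F:*/19}
Op 4: register job_F */15 -> active={job_D:*/18, job_F:*/15}
Op 5: register job_F */5 -> active={job_D:*/18, job_F:*/5}
Op 6: unregister job_D -> active={job_F:*/5}
Op 7: register job_D */6 -> active={job_D:*/6, job_F:*/5}
  job_D: interval 6, next fire after T=292 is 294
  job_F: interval 5, next fire after T=292 is 295
Earliest fire time = 294 (job job_D)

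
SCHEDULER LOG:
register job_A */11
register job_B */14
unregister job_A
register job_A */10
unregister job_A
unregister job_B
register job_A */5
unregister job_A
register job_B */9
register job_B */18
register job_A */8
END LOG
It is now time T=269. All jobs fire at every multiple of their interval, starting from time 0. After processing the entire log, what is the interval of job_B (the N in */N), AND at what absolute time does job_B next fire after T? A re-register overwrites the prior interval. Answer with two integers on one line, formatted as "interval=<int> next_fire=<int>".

Answer: interval=18 next_fire=270

Derivation:
Op 1: register job_A */11 -> active={job_A:*/11}
Op 2: register job_B */14 -> active={job_A:*/11, job_B:*/14}
Op 3: unregister job_A -> active={job_B:*/14}
Op 4: register job_A */10 -> active={job_A:*/10, job_B:*/14}
Op 5: unregister job_A -> active={job_B:*/14}
Op 6: unregister job_B -> active={}
Op 7: register job_A */5 -> active={job_A:*/5}
Op 8: unregister job_A -> active={}
Op 9: register job_B */9 -> active={job_B:*/9}
Op 10: register job_B */18 -> active={job_B:*/18}
Op 11: register job_A */8 -> active={job_A:*/8, job_B:*/18}
Final interval of job_B = 18
Next fire of job_B after T=269: (269//18+1)*18 = 270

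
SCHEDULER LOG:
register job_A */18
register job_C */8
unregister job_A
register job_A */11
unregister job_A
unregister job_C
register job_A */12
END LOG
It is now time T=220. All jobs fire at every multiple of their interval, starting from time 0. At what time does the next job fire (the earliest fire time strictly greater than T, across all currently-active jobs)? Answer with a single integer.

Op 1: register job_A */18 -> active={job_A:*/18}
Op 2: register job_C */8 -> active={job_A:*/18, job_C:*/8}
Op 3: unregister job_A -> active={job_C:*/8}
Op 4: register job_A */11 -> active={job_A:*/11, job_C:*/8}
Op 5: unregister job_A -> active={job_C:*/8}
Op 6: unregister job_C -> active={}
Op 7: register job_A */12 -> active={job_A:*/12}
  job_A: interval 12, next fire after T=220 is 228
Earliest fire time = 228 (job job_A)

Answer: 228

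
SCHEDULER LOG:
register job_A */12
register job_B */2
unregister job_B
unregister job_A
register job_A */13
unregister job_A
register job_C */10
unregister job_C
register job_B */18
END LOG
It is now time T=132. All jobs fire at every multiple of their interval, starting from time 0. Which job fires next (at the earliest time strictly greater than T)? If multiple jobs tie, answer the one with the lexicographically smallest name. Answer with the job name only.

Answer: job_B

Derivation:
Op 1: register job_A */12 -> active={job_A:*/12}
Op 2: register job_B */2 -> active={job_A:*/12, job_B:*/2}
Op 3: unregister job_B -> active={job_A:*/12}
Op 4: unregister job_A -> active={}
Op 5: register job_A */13 -> active={job_A:*/13}
Op 6: unregister job_A -> active={}
Op 7: register job_C */10 -> active={job_C:*/10}
Op 8: unregister job_C -> active={}
Op 9: register job_B */18 -> active={job_B:*/18}
  job_B: interval 18, next fire after T=132 is 144
Earliest = 144, winner (lex tiebreak) = job_B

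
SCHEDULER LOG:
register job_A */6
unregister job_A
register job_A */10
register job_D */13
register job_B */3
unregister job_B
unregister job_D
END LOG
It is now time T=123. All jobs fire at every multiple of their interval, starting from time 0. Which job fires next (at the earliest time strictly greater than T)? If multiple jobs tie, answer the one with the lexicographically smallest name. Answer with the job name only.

Op 1: register job_A */6 -> active={job_A:*/6}
Op 2: unregister job_A -> active={}
Op 3: register job_A */10 -> active={job_A:*/10}
Op 4: register job_D */13 -> active={job_A:*/10, job_D:*/13}
Op 5: register job_B */3 -> active={job_A:*/10, job_B:*/3, job_D:*/13}
Op 6: unregister job_B -> active={job_A:*/10, job_D:*/13}
Op 7: unregister job_D -> active={job_A:*/10}
  job_A: interval 10, next fire after T=123 is 130
Earliest = 130, winner (lex tiebreak) = job_A

Answer: job_A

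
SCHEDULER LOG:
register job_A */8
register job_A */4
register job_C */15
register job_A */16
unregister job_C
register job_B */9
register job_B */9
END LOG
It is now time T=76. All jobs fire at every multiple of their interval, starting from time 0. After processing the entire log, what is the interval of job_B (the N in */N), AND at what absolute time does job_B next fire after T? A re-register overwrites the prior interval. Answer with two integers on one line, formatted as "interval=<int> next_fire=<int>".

Op 1: register job_A */8 -> active={job_A:*/8}
Op 2: register job_A */4 -> active={job_A:*/4}
Op 3: register job_C */15 -> active={job_A:*/4, job_C:*/15}
Op 4: register job_A */16 -> active={job_A:*/16, job_C:*/15}
Op 5: unregister job_C -> active={job_A:*/16}
Op 6: register job_B */9 -> active={job_A:*/16, job_B:*/9}
Op 7: register job_B */9 -> active={job_A:*/16, job_B:*/9}
Final interval of job_B = 9
Next fire of job_B after T=76: (76//9+1)*9 = 81

Answer: interval=9 next_fire=81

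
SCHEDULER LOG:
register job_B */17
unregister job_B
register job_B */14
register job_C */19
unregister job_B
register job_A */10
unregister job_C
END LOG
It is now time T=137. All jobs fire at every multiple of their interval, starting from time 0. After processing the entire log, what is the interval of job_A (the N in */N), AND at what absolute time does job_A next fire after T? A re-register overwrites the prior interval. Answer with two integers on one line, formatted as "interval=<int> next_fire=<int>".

Op 1: register job_B */17 -> active={job_B:*/17}
Op 2: unregister job_B -> active={}
Op 3: register job_B */14 -> active={job_B:*/14}
Op 4: register job_C */19 -> active={job_B:*/14, job_C:*/19}
Op 5: unregister job_B -> active={job_C:*/19}
Op 6: register job_A */10 -> active={job_A:*/10, job_C:*/19}
Op 7: unregister job_C -> active={job_A:*/10}
Final interval of job_A = 10
Next fire of job_A after T=137: (137//10+1)*10 = 140

Answer: interval=10 next_fire=140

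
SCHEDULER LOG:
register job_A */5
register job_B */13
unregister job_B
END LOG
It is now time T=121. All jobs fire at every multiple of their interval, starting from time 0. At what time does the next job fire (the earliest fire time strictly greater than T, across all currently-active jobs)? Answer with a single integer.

Op 1: register job_A */5 -> active={job_A:*/5}
Op 2: register job_B */13 -> active={job_A:*/5, job_B:*/13}
Op 3: unregister job_B -> active={job_A:*/5}
  job_A: interval 5, next fire after T=121 is 125
Earliest fire time = 125 (job job_A)

Answer: 125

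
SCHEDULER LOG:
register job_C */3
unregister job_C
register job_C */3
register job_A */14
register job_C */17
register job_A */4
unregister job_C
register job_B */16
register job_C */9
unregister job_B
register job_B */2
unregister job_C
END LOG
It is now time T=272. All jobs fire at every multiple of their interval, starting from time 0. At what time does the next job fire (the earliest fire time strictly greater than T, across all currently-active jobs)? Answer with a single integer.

Op 1: register job_C */3 -> active={job_C:*/3}
Op 2: unregister job_C -> active={}
Op 3: register job_C */3 -> active={job_C:*/3}
Op 4: register job_A */14 -> active={job_A:*/14, job_C:*/3}
Op 5: register job_C */17 -> active={job_A:*/14, job_C:*/17}
Op 6: register job_A */4 -> active={job_A:*/4, job_C:*/17}
Op 7: unregister job_C -> active={job_A:*/4}
Op 8: register job_B */16 -> active={job_A:*/4, job_B:*/16}
Op 9: register job_C */9 -> active={job_A:*/4, job_B:*/16, job_C:*/9}
Op 10: unregister job_B -> active={job_A:*/4, job_C:*/9}
Op 11: register job_B */2 -> active={job_A:*/4, job_B:*/2, job_C:*/9}
Op 12: unregister job_C -> active={job_A:*/4, job_B:*/2}
  job_A: interval 4, next fire after T=272 is 276
  job_B: interval 2, next fire after T=272 is 274
Earliest fire time = 274 (job job_B)

Answer: 274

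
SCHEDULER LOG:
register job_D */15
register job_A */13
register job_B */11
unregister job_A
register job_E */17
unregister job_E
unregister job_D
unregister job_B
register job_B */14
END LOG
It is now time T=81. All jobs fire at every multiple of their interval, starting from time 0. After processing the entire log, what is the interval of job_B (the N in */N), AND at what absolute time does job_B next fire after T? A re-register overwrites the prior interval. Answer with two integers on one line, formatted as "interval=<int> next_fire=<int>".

Op 1: register job_D */15 -> active={job_D:*/15}
Op 2: register job_A */13 -> active={job_A:*/13, job_D:*/15}
Op 3: register job_B */11 -> active={job_A:*/13, job_B:*/11, job_D:*/15}
Op 4: unregister job_A -> active={job_B:*/11, job_D:*/15}
Op 5: register job_E */17 -> active={job_B:*/11, job_D:*/15, job_E:*/17}
Op 6: unregister job_E -> active={job_B:*/11, job_D:*/15}
Op 7: unregister job_D -> active={job_B:*/11}
Op 8: unregister job_B -> active={}
Op 9: register job_B */14 -> active={job_B:*/14}
Final interval of job_B = 14
Next fire of job_B after T=81: (81//14+1)*14 = 84

Answer: interval=14 next_fire=84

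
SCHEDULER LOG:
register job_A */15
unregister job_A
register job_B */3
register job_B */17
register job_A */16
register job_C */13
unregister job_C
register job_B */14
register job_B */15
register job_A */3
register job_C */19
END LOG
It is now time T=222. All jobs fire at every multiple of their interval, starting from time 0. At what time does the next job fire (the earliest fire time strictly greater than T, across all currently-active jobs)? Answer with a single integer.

Answer: 225

Derivation:
Op 1: register job_A */15 -> active={job_A:*/15}
Op 2: unregister job_A -> active={}
Op 3: register job_B */3 -> active={job_B:*/3}
Op 4: register job_B */17 -> active={job_B:*/17}
Op 5: register job_A */16 -> active={job_A:*/16, job_B:*/17}
Op 6: register job_C */13 -> active={job_A:*/16, job_B:*/17, job_C:*/13}
Op 7: unregister job_C -> active={job_A:*/16, job_B:*/17}
Op 8: register job_B */14 -> active={job_A:*/16, job_B:*/14}
Op 9: register job_B */15 -> active={job_A:*/16, job_B:*/15}
Op 10: register job_A */3 -> active={job_A:*/3, job_B:*/15}
Op 11: register job_C */19 -> active={job_A:*/3, job_B:*/15, job_C:*/19}
  job_A: interval 3, next fire after T=222 is 225
  job_B: interval 15, next fire after T=222 is 225
  job_C: interval 19, next fire after T=222 is 228
Earliest fire time = 225 (job job_A)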